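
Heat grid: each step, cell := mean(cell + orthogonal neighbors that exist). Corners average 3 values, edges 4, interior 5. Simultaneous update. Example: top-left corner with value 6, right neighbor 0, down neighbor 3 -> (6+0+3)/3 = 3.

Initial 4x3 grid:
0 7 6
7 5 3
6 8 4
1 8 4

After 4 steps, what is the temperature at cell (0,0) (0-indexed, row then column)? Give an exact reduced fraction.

Answer: 321607/64800

Derivation:
Step 1: cell (0,0) = 14/3
Step 2: cell (0,0) = 41/9
Step 3: cell (0,0) = 1069/216
Step 4: cell (0,0) = 321607/64800
Full grid after step 4:
  321607/64800 723181/144000 161791/32400
  554237/108000 153317/30000 1109849/216000
  21011/4000 1904179/360000 1127969/216000
  230153/43200 4588691/864000 684109/129600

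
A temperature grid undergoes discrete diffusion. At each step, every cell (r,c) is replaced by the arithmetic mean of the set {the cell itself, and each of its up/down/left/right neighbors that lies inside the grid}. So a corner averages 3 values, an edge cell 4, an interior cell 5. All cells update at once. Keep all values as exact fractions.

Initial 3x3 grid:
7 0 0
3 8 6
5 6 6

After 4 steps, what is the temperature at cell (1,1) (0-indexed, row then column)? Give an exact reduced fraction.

Answer: 568121/120000

Derivation:
Step 1: cell (1,1) = 23/5
Step 2: cell (1,1) = 507/100
Step 3: cell (1,1) = 9143/2000
Step 4: cell (1,1) = 568121/120000
Full grid after step 4:
  282011/64800 3576149/864000 60433/14400
  1347383/288000 568121/120000 164251/36000
  167243/32400 4397899/864000 220549/43200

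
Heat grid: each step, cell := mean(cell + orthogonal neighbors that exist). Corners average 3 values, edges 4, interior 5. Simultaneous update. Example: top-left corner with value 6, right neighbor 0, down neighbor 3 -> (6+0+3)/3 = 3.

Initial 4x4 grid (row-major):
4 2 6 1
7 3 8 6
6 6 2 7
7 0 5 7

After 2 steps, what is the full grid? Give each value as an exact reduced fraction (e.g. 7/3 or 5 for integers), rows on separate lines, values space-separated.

After step 1:
  13/3 15/4 17/4 13/3
  5 26/5 5 11/2
  13/2 17/5 28/5 11/2
  13/3 9/2 7/2 19/3
After step 2:
  157/36 263/60 13/3 169/36
  631/120 447/100 511/100 61/12
  577/120 126/25 23/5 86/15
  46/9 59/15 299/60 46/9

Answer: 157/36 263/60 13/3 169/36
631/120 447/100 511/100 61/12
577/120 126/25 23/5 86/15
46/9 59/15 299/60 46/9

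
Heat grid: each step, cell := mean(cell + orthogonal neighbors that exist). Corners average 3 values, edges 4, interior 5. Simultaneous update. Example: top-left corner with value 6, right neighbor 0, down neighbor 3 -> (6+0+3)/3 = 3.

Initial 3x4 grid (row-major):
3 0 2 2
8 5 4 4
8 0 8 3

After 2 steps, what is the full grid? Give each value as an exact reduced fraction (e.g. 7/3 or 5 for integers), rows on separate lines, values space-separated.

Answer: 73/18 347/120 353/120 95/36
23/5 87/20 17/5 931/240
199/36 133/30 93/20 4

Derivation:
After step 1:
  11/3 5/2 2 8/3
  6 17/5 23/5 13/4
  16/3 21/4 15/4 5
After step 2:
  73/18 347/120 353/120 95/36
  23/5 87/20 17/5 931/240
  199/36 133/30 93/20 4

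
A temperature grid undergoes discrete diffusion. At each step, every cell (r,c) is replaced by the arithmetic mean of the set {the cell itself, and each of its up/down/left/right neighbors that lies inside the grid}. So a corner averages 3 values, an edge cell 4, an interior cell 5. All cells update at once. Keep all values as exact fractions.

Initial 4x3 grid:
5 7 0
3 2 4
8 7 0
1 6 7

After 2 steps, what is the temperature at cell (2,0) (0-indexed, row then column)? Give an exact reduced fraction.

Answer: 377/80

Derivation:
Step 1: cell (2,0) = 19/4
Step 2: cell (2,0) = 377/80
Full grid after step 2:
  13/3 503/120 26/9
  377/80 187/50 107/30
  377/80 237/50 56/15
  5 1151/240 169/36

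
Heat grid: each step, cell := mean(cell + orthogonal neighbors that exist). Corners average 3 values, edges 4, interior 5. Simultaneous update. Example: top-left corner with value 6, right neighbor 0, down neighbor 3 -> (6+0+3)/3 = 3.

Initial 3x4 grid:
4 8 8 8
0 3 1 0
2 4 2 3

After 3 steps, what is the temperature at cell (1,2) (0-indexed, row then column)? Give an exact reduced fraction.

Answer: 281/80

Derivation:
Step 1: cell (1,2) = 14/5
Step 2: cell (1,2) = 71/20
Step 3: cell (1,2) = 281/80
Full grid after step 3:
  311/80 1031/240 821/180 2357/540
  3011/960 687/200 281/80 7/2
  937/360 429/160 3953/1440 5773/2160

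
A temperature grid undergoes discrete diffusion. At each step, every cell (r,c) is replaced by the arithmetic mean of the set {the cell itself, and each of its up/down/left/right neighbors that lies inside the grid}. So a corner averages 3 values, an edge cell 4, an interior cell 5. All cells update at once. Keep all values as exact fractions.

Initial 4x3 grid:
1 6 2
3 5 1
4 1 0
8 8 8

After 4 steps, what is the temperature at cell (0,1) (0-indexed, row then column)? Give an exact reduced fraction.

Answer: 1371367/432000

Derivation:
Step 1: cell (0,1) = 7/2
Step 2: cell (0,1) = 391/120
Step 3: cell (0,1) = 22613/7200
Step 4: cell (0,1) = 1371367/432000
Full grid after step 4:
  54377/16200 1371367/432000 21737/7200
  785831/216000 306589/90000 38567/12000
  924571/216000 486077/120000 410473/108000
  623381/129600 1341773/288000 565531/129600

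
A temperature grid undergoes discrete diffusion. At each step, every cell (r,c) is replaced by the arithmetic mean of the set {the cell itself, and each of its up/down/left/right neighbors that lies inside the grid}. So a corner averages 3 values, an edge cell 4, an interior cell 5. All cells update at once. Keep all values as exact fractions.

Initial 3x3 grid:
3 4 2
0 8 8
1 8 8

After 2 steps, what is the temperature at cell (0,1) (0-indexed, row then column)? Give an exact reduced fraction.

Step 1: cell (0,1) = 17/4
Step 2: cell (0,1) = 337/80
Full grid after step 2:
  115/36 337/80 185/36
  209/60 128/25 743/120
  49/12 457/80 83/12

Answer: 337/80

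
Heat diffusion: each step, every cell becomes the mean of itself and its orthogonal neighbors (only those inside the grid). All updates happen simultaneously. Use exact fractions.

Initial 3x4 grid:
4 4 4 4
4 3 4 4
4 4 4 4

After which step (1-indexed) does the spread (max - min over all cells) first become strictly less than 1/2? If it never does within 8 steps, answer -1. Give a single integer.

Answer: 1

Derivation:
Step 1: max=4, min=15/4, spread=1/4
  -> spread < 1/2 first at step 1
Step 2: max=4, min=377/100, spread=23/100
Step 3: max=1587/400, min=18389/4800, spread=131/960
Step 4: max=28409/7200, min=166249/43200, spread=841/8640
Step 5: max=5666627/1440000, min=66577949/17280000, spread=56863/691200
Step 6: max=50850457/12960000, min=600545659/155520000, spread=386393/6220800
Step 7: max=20315641187/5184000000, min=240438276869/62208000000, spread=26795339/497664000
Step 8: max=1217073850333/311040000000, min=14446104285871/3732480000000, spread=254051069/5971968000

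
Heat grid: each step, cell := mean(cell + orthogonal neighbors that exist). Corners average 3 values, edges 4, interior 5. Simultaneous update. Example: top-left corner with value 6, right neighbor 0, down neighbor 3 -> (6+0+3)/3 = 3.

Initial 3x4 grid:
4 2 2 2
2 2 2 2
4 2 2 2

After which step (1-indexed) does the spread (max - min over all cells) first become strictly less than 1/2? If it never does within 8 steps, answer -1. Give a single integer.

Answer: 4

Derivation:
Step 1: max=3, min=2, spread=1
Step 2: max=49/18, min=2, spread=13/18
Step 3: max=1877/720, min=2, spread=437/720
Step 4: max=4063/1620, min=295/144, spread=2977/6480
  -> spread < 1/2 first at step 4
Step 5: max=6399821/2592000, min=2329/1125, spread=206761/518400
Step 6: max=376848679/155520000, min=758147/360000, spread=1973167/6220800
Step 7: max=22380808661/9331200000, min=34458761/16200000, spread=101302493/373248000
Step 8: max=1328541595999/559872000000, min=8361341171/3888000000, spread=996067739/4478976000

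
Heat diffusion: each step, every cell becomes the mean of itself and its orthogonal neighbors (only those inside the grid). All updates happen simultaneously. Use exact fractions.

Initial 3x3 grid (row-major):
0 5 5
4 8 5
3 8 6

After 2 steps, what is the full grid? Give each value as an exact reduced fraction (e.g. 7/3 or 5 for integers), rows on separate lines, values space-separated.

Answer: 15/4 37/8 31/6
71/16 53/10 35/6
5 283/48 223/36

Derivation:
After step 1:
  3 9/2 5
  15/4 6 6
  5 25/4 19/3
After step 2:
  15/4 37/8 31/6
  71/16 53/10 35/6
  5 283/48 223/36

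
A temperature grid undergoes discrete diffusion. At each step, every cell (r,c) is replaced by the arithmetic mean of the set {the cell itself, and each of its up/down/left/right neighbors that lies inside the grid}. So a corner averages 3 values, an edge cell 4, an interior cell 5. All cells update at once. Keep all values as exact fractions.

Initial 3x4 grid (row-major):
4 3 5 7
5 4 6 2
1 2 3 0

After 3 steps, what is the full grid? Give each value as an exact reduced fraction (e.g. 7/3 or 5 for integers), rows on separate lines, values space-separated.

After step 1:
  4 4 21/4 14/3
  7/2 4 4 15/4
  8/3 5/2 11/4 5/3
After step 2:
  23/6 69/16 215/48 41/9
  85/24 18/5 79/20 169/48
  26/9 143/48 131/48 49/18
After step 3:
  187/48 649/160 6227/1440 113/27
  4991/1440 1103/300 4387/1200 10619/2880
  1355/432 4391/1440 4457/1440 323/108

Answer: 187/48 649/160 6227/1440 113/27
4991/1440 1103/300 4387/1200 10619/2880
1355/432 4391/1440 4457/1440 323/108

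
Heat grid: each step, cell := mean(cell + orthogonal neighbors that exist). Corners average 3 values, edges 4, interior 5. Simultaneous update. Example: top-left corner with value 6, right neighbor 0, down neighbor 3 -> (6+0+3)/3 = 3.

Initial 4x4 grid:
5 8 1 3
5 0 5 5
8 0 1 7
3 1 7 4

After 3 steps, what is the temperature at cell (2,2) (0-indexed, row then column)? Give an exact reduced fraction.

Step 1: cell (2,2) = 4
Step 2: cell (2,2) = 159/50
Step 3: cell (2,2) = 1529/400
Full grid after step 3:
  3247/720 1859/480 1867/480 331/90
  961/240 7673/2000 859/250 1969/480
  4501/1200 651/200 1529/400 3231/800
  245/72 1039/300 367/100 71/16

Answer: 1529/400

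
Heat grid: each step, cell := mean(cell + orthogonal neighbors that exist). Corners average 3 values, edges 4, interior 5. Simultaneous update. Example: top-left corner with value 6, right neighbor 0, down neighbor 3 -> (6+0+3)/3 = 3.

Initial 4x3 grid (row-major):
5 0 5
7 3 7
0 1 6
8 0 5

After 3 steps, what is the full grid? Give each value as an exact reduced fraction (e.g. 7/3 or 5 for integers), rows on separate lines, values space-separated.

Answer: 673/180 18139/4800 2947/720
8507/2400 1909/500 301/75
25021/7200 20543/6000 14273/3600
1361/432 25001/7200 781/216

Derivation:
After step 1:
  4 13/4 4
  15/4 18/5 21/4
  4 2 19/4
  8/3 7/2 11/3
After step 2:
  11/3 297/80 25/6
  307/80 357/100 22/5
  149/48 357/100 47/12
  61/18 71/24 143/36
After step 3:
  673/180 18139/4800 2947/720
  8507/2400 1909/500 301/75
  25021/7200 20543/6000 14273/3600
  1361/432 25001/7200 781/216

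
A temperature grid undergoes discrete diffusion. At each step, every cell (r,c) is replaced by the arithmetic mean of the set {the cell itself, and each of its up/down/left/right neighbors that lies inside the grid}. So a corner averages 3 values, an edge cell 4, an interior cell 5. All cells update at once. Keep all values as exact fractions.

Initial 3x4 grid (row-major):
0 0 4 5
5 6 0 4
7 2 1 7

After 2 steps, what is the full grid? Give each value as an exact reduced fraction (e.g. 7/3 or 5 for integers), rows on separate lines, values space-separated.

After step 1:
  5/3 5/2 9/4 13/3
  9/2 13/5 3 4
  14/3 4 5/2 4
After step 2:
  26/9 541/240 145/48 127/36
  403/120 83/25 287/100 23/6
  79/18 413/120 27/8 7/2

Answer: 26/9 541/240 145/48 127/36
403/120 83/25 287/100 23/6
79/18 413/120 27/8 7/2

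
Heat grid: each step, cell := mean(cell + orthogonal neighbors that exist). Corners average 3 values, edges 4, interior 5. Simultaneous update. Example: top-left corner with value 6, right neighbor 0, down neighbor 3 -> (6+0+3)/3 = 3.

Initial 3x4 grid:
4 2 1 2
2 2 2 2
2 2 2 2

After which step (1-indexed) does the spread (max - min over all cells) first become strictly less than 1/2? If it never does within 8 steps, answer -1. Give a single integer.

Answer: 3

Derivation:
Step 1: max=8/3, min=5/3, spread=1
Step 2: max=89/36, min=65/36, spread=2/3
Step 3: max=499/216, min=997/540, spread=167/360
  -> spread < 1/2 first at step 3
Step 4: max=145243/64800, min=30667/16200, spread=301/864
Step 5: max=8515157/3888000, min=934399/486000, spread=69331/259200
Step 6: max=503516383/233280000, min=377565349/194400000, spread=252189821/1166400000
Step 7: max=29878794197/13996800000, min=22837774841/11664000000, spread=12367321939/69984000000
Step 8: max=1778178174223/839808000000, min=1379984628769/699840000000, spread=610983098501/4199040000000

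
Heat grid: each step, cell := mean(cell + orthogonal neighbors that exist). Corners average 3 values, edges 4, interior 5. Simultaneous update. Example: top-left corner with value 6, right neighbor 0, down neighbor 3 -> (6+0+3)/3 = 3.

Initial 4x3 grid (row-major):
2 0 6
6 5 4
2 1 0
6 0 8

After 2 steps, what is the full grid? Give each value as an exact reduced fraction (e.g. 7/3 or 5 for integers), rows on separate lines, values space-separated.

After step 1:
  8/3 13/4 10/3
  15/4 16/5 15/4
  15/4 8/5 13/4
  8/3 15/4 8/3
After step 2:
  29/9 249/80 31/9
  401/120 311/100 203/60
  353/120 311/100 169/60
  61/18 641/240 29/9

Answer: 29/9 249/80 31/9
401/120 311/100 203/60
353/120 311/100 169/60
61/18 641/240 29/9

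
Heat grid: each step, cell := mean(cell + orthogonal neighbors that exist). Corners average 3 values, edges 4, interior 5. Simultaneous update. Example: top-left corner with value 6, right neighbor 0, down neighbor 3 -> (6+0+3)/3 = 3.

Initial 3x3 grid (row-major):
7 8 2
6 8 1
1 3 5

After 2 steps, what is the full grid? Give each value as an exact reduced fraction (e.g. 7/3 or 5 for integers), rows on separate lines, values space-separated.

Answer: 25/4 1327/240 167/36
631/120 126/25 119/30
157/36 947/240 15/4

Derivation:
After step 1:
  7 25/4 11/3
  11/2 26/5 4
  10/3 17/4 3
After step 2:
  25/4 1327/240 167/36
  631/120 126/25 119/30
  157/36 947/240 15/4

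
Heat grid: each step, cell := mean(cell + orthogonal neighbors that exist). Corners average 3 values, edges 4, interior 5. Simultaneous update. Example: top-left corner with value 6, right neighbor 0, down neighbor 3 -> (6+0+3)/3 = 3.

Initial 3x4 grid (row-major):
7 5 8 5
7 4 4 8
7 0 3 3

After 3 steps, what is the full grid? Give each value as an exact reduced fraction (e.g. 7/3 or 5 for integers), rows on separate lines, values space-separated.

After step 1:
  19/3 6 11/2 7
  25/4 4 27/5 5
  14/3 7/2 5/2 14/3
After step 2:
  223/36 131/24 239/40 35/6
  85/16 503/100 112/25 331/60
  173/36 11/3 241/60 73/18
After step 3:
  2443/432 2549/450 1631/300 231/40
  8537/1600 9579/2000 15011/3000 17897/3600
  1985/432 15767/3600 14597/3600 1223/270

Answer: 2443/432 2549/450 1631/300 231/40
8537/1600 9579/2000 15011/3000 17897/3600
1985/432 15767/3600 14597/3600 1223/270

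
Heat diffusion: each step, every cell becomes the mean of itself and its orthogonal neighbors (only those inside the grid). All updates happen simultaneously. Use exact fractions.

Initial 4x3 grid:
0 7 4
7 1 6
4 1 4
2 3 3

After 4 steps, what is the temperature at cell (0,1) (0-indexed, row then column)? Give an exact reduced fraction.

Step 1: cell (0,1) = 3
Step 2: cell (0,1) = 133/30
Step 3: cell (0,1) = 1393/360
Step 4: cell (0,1) = 86297/21600
Full grid after step 4:
  3047/810 86297/21600 51617/12960
  39251/10800 130303/36000 166379/43200
  719/225 241031/72000 145123/43200
  26441/8640 522427/172800 82193/25920

Answer: 86297/21600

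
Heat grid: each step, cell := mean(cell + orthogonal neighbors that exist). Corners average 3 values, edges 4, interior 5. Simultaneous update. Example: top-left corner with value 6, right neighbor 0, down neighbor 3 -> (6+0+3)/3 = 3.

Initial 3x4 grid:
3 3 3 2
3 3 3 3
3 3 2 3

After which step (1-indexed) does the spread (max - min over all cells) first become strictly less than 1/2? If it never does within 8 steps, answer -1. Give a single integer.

Answer: 1

Derivation:
Step 1: max=3, min=8/3, spread=1/3
  -> spread < 1/2 first at step 1
Step 2: max=3, min=653/240, spread=67/240
Step 3: max=143/48, min=5893/2160, spread=271/1080
Step 4: max=7079/2400, min=356801/129600, spread=5093/25920
Step 5: max=633389/216000, min=21516499/7776000, spread=257101/1555200
Step 6: max=18892033/6480000, min=1298026001/466560000, spread=497603/3732480
Step 7: max=188153887/64800000, min=78186762859/27993600000, spread=123828653/1119744000
Step 8: max=16873704587/5832000000, min=4707706115681/1679616000000, spread=1215366443/13436928000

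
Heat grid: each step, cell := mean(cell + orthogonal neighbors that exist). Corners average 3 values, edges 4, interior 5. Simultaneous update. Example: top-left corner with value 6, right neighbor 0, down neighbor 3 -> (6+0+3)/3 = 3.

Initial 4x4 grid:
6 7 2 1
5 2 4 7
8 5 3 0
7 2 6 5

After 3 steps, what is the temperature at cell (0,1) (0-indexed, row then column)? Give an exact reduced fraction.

Step 1: cell (0,1) = 17/4
Step 2: cell (0,1) = 367/80
Step 3: cell (0,1) = 3553/800
Full grid after step 3:
  3667/720 3553/800 27353/7200 3733/1080
  6097/1200 9121/2000 11329/3000 24953/7200
  19031/3600 13667/3000 23653/6000 26137/7200
  1123/216 4289/900 1837/450 8191/2160

Answer: 3553/800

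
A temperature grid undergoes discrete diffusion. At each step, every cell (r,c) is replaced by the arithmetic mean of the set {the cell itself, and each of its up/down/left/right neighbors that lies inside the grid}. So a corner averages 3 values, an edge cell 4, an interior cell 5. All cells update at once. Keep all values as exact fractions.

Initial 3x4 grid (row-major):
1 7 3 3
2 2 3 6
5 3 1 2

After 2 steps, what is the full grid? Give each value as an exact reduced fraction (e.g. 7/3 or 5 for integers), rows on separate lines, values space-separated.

Answer: 109/36 839/240 57/16 23/6
377/120 149/50 323/100 27/8
103/36 44/15 11/4 35/12

Derivation:
After step 1:
  10/3 13/4 4 4
  5/2 17/5 3 7/2
  10/3 11/4 9/4 3
After step 2:
  109/36 839/240 57/16 23/6
  377/120 149/50 323/100 27/8
  103/36 44/15 11/4 35/12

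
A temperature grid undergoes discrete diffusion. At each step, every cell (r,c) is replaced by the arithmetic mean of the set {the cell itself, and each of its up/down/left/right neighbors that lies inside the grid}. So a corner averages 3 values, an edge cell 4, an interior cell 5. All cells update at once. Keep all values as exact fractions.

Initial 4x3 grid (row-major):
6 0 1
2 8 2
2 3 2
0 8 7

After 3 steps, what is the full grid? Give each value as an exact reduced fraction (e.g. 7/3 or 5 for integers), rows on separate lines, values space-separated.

Answer: 83/27 45827/14400 191/72
25171/7200 18673/6000 8057/2400
23741/7200 3923/1000 26941/7200
8111/2160 3149/800 9601/2160

Derivation:
After step 1:
  8/3 15/4 1
  9/2 3 13/4
  7/4 23/5 7/2
  10/3 9/2 17/3
After step 2:
  131/36 125/48 8/3
  143/48 191/50 43/16
  851/240 347/100 1021/240
  115/36 181/40 41/9
After step 3:
  83/27 45827/14400 191/72
  25171/7200 18673/6000 8057/2400
  23741/7200 3923/1000 26941/7200
  8111/2160 3149/800 9601/2160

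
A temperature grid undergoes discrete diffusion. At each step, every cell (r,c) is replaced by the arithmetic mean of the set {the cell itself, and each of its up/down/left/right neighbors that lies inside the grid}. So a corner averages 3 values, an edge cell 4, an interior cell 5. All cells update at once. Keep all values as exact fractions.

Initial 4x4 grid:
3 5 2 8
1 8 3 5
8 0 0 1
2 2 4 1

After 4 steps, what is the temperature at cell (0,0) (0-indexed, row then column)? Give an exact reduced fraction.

Answer: 85327/21600

Derivation:
Step 1: cell (0,0) = 3
Step 2: cell (0,0) = 25/6
Step 3: cell (0,0) = 2773/720
Step 4: cell (0,0) = 85327/21600
Full grid after step 4:
  85327/21600 139913/36000 28793/7200 21263/5400
  260851/72000 219289/60000 12959/3750 25061/7200
  1943/576 90287/30000 6797/2400 3853/1440
  32411/10800 40211/14400 6767/2880 49331/21600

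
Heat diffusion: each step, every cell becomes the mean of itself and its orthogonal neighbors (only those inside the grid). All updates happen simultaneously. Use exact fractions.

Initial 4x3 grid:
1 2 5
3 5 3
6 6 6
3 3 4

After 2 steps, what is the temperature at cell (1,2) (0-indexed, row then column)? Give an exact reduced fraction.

Step 1: cell (1,2) = 19/4
Step 2: cell (1,2) = 499/120
Full grid after step 2:
  3 743/240 34/9
  281/80 83/20 499/120
  349/80 89/20 571/120
  25/6 263/60 157/36

Answer: 499/120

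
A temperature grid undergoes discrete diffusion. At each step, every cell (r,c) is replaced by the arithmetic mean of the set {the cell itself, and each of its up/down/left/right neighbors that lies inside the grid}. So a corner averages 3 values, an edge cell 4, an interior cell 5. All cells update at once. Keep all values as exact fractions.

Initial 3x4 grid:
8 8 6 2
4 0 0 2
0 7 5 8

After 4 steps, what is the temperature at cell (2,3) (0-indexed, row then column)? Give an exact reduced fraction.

Answer: 13903/3600

Derivation:
Step 1: cell (2,3) = 5
Step 2: cell (2,3) = 13/3
Step 3: cell (2,3) = 703/180
Step 4: cell (2,3) = 13903/3600
Full grid after step 4:
  71191/16200 464999/108000 422839/108000 61151/16200
  900893/216000 89233/22500 175091/45000 806573/216000
  123857/32400 208687/54000 68369/18000 13903/3600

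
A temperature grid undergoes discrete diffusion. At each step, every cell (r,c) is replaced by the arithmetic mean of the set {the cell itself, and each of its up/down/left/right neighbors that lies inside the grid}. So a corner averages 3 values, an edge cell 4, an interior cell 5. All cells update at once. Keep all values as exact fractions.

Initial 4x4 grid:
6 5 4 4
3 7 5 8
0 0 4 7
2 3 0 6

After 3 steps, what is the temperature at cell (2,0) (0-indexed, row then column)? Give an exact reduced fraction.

Answer: 3527/1440

Derivation:
Step 1: cell (2,0) = 5/4
Step 2: cell (2,0) = 583/240
Step 3: cell (2,0) = 3527/1440
Full grid after step 3:
  1853/432 8551/1800 8927/1800 11741/2160
  27019/7200 23623/6000 29147/6000 37223/7200
  3527/1440 757/240 23201/6000 35231/7200
  4363/2160 329/144 12673/3600 9047/2160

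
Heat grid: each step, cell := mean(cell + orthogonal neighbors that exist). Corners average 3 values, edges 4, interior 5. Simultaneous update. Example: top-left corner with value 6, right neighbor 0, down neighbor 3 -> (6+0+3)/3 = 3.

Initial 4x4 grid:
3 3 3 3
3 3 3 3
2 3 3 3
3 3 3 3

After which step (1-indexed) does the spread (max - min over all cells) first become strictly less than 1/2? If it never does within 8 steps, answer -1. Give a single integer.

Step 1: max=3, min=8/3, spread=1/3
  -> spread < 1/2 first at step 1
Step 2: max=3, min=329/120, spread=31/120
Step 3: max=3, min=3029/1080, spread=211/1080
Step 4: max=3, min=307157/108000, spread=16843/108000
Step 5: max=26921/9000, min=2777357/972000, spread=130111/972000
Step 6: max=1612841/540000, min=83837633/29160000, spread=3255781/29160000
Step 7: max=1608893/540000, min=2524046309/874800000, spread=82360351/874800000
Step 8: max=289093559/97200000, min=75980683109/26244000000, spread=2074577821/26244000000

Answer: 1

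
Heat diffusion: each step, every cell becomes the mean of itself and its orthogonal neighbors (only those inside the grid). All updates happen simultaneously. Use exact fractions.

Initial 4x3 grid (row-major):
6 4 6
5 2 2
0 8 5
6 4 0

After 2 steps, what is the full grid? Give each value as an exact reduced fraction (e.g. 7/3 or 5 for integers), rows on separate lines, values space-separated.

Answer: 17/4 177/40 49/12
43/10 39/10 157/40
227/60 21/5 143/40
151/36 439/120 15/4

Derivation:
After step 1:
  5 9/2 4
  13/4 21/5 15/4
  19/4 19/5 15/4
  10/3 9/2 3
After step 2:
  17/4 177/40 49/12
  43/10 39/10 157/40
  227/60 21/5 143/40
  151/36 439/120 15/4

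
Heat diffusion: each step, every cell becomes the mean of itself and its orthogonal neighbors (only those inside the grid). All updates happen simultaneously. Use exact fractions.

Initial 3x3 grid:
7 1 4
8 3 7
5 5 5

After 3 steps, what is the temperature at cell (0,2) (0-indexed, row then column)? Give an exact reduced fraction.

Answer: 1613/360

Derivation:
Step 1: cell (0,2) = 4
Step 2: cell (0,2) = 25/6
Step 3: cell (0,2) = 1613/360
Full grid after step 3:
  5359/1080 65851/14400 1613/360
  73951/14400 9879/2000 67151/14400
  3871/720 36613/7200 10813/2160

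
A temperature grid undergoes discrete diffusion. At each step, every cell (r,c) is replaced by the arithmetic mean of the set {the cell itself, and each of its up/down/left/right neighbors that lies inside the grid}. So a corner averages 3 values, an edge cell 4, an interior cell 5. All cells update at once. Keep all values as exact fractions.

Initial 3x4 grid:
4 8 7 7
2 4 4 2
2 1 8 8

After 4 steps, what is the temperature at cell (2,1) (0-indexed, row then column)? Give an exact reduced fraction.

Step 1: cell (2,1) = 15/4
Step 2: cell (2,1) = 217/60
Step 3: cell (2,1) = 7057/1800
Step 4: cell (2,1) = 219709/54000
Full grid after step 4:
  278773/64800 1021711/216000 1132931/216000 710041/129600
  839801/216000 788663/180000 1804951/360000 4623959/864000
  117299/32400 219709/54000 3587/750 223997/43200

Answer: 219709/54000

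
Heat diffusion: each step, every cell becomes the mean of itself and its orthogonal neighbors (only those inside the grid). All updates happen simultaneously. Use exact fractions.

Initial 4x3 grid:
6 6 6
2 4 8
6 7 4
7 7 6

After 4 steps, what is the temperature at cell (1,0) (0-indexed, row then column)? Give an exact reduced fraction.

Answer: 11659/2160

Derivation:
Step 1: cell (1,0) = 9/2
Step 2: cell (1,0) = 301/60
Step 3: cell (1,0) = 3739/720
Step 4: cell (1,0) = 11659/2160
Full grid after step 4:
  68069/12960 94651/17280 36577/6480
  11659/2160 49699/9000 49741/8640
  3821/675 418877/72000 253469/43200
  154321/25920 1034701/172800 156871/25920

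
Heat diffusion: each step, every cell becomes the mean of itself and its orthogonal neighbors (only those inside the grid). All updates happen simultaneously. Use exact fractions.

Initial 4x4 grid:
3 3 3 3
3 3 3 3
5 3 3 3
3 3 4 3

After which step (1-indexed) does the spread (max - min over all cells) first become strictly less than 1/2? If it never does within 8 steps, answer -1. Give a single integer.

Answer: 3

Derivation:
Step 1: max=11/3, min=3, spread=2/3
Step 2: max=211/60, min=3, spread=31/60
Step 3: max=3737/1080, min=3, spread=497/1080
  -> spread < 1/2 first at step 3
Step 4: max=110003/32400, min=679/225, spread=12227/32400
Step 5: max=3269933/972000, min=41053/13500, spread=314117/972000
Step 6: max=97112081/29160000, min=1652231/540000, spread=7891607/29160000
Step 7: max=2893070237/874800000, min=7482169/2430000, spread=199489397/874800000
Step 8: max=86246370053/26244000000, min=4512152587/1458000000, spread=5027623487/26244000000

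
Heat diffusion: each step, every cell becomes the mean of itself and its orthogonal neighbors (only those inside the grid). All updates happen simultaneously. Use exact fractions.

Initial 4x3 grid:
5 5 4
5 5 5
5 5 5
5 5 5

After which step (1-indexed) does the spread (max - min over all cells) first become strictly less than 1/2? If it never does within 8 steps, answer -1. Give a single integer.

Answer: 1

Derivation:
Step 1: max=5, min=14/3, spread=1/3
  -> spread < 1/2 first at step 1
Step 2: max=5, min=85/18, spread=5/18
Step 3: max=5, min=1039/216, spread=41/216
Step 4: max=5, min=125383/25920, spread=4217/25920
Step 5: max=35921/7200, min=7566851/1555200, spread=38417/311040
Step 6: max=717403/144000, min=455359789/93312000, spread=1903471/18662400
Step 7: max=21484241/4320000, min=27392610911/5598720000, spread=18038617/223948800
Step 8: max=1931073241/388800000, min=1646347817149/335923200000, spread=883978523/13436928000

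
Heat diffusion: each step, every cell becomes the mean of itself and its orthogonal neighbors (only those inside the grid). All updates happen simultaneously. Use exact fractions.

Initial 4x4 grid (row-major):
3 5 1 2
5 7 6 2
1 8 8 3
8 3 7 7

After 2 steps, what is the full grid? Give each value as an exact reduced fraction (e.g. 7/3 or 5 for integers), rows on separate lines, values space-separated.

After step 1:
  13/3 4 7/2 5/3
  4 31/5 24/5 13/4
  11/2 27/5 32/5 5
  4 13/2 25/4 17/3
After step 2:
  37/9 541/120 419/120 101/36
  601/120 122/25 483/100 883/240
  189/40 6 557/100 1219/240
  16/3 443/80 1489/240 203/36

Answer: 37/9 541/120 419/120 101/36
601/120 122/25 483/100 883/240
189/40 6 557/100 1219/240
16/3 443/80 1489/240 203/36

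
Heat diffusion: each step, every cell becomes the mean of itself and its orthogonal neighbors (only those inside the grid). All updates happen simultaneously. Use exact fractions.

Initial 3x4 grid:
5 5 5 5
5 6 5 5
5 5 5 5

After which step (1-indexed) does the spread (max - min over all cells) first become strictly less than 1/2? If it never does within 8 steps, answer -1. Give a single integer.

Answer: 1

Derivation:
Step 1: max=21/4, min=5, spread=1/4
  -> spread < 1/2 first at step 1
Step 2: max=523/100, min=5, spread=23/100
Step 3: max=24811/4800, min=2013/400, spread=131/960
Step 4: max=222551/43200, min=36391/7200, spread=841/8640
Step 5: max=88942051/17280000, min=7293373/1440000, spread=56863/691200
Step 6: max=799134341/155520000, min=65789543/12960000, spread=386393/6220800
Step 7: max=319433723131/62208000000, min=26340358813/5184000000, spread=26795339/497664000
Step 8: max=19146215714129/3732480000000, min=1582286149667/311040000000, spread=254051069/5971968000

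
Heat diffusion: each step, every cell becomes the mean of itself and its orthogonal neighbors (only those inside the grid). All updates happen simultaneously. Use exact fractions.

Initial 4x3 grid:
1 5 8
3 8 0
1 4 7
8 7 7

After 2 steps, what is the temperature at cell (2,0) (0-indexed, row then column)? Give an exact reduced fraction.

Answer: 1079/240

Derivation:
Step 1: cell (2,0) = 4
Step 2: cell (2,0) = 1079/240
Full grid after step 2:
  47/12 101/24 187/36
  57/16 239/50 223/48
  1079/240 122/25 453/80
  95/18 727/120 6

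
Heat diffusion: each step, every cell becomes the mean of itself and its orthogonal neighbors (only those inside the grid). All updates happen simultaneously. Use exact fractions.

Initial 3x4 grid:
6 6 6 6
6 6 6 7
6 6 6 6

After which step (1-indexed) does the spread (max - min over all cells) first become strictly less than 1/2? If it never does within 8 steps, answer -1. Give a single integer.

Answer: 1

Derivation:
Step 1: max=19/3, min=6, spread=1/3
  -> spread < 1/2 first at step 1
Step 2: max=1507/240, min=6, spread=67/240
Step 3: max=13397/2160, min=6, spread=437/2160
Step 4: max=5341531/864000, min=6009/1000, spread=29951/172800
Step 5: max=47871821/7776000, min=20329/3375, spread=206761/1555200
Step 6: max=19118595571/3110400000, min=32565671/5400000, spread=14430763/124416000
Step 7: max=1144851741689/186624000000, min=2609652727/432000000, spread=139854109/1492992000
Step 8: max=68607111890251/11197440000000, min=235131228977/38880000000, spread=7114543559/89579520000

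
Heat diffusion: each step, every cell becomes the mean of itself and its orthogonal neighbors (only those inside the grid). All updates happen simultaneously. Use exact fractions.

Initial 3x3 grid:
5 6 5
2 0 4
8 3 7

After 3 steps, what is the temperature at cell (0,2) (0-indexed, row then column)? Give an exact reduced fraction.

Step 1: cell (0,2) = 5
Step 2: cell (0,2) = 13/3
Step 3: cell (0,2) = 151/36
Full grid after step 3:
  1723/432 2933/720 151/36
  11467/2880 4819/1200 3013/720
  1753/432 1987/480 913/216

Answer: 151/36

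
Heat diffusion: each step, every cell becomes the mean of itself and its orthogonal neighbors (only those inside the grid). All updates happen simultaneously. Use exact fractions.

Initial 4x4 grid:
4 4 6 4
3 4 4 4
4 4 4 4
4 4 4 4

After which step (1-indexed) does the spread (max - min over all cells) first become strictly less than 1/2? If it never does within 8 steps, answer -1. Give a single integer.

Step 1: max=14/3, min=11/3, spread=1
Step 2: max=271/60, min=449/120, spread=31/40
Step 3: max=2371/540, min=4633/1200, spread=5723/10800
Step 4: max=69553/16200, min=42293/10800, spread=12227/32400
  -> spread < 1/2 first at step 4
Step 5: max=2071267/486000, min=849923/216000, spread=635761/1944000
Step 6: max=15369679/3645000, min=1534211/388800, spread=7891607/29160000
Step 7: max=1833356611/437400000, min=46229651/11664000, spread=199489397/874800000
Step 8: max=27336341339/6561000000, min=34772580623/8748000000, spread=5027623487/26244000000

Answer: 4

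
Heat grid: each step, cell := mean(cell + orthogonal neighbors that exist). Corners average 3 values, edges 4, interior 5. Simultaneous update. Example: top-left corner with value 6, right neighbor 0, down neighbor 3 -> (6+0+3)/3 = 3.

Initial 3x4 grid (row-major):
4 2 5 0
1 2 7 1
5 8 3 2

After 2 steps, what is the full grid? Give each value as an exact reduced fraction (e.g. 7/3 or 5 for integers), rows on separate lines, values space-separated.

Answer: 103/36 157/48 247/80 8/3
7/2 367/100 93/25 101/40
73/18 109/24 151/40 19/6

Derivation:
After step 1:
  7/3 13/4 7/2 2
  3 4 18/5 5/2
  14/3 9/2 5 2
After step 2:
  103/36 157/48 247/80 8/3
  7/2 367/100 93/25 101/40
  73/18 109/24 151/40 19/6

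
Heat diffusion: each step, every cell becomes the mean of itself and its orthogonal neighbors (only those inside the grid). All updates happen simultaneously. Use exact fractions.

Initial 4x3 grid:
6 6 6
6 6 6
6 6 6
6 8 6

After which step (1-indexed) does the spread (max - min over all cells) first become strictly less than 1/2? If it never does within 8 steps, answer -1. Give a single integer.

Step 1: max=20/3, min=6, spread=2/3
Step 2: max=787/120, min=6, spread=67/120
Step 3: max=6917/1080, min=6, spread=437/1080
  -> spread < 1/2 first at step 3
Step 4: max=2749531/432000, min=3009/500, spread=29951/86400
Step 5: max=24543821/3888000, min=20408/3375, spread=206761/777600
Step 6: max=9787395571/1555200000, min=16365671/2700000, spread=14430763/62208000
Step 7: max=584979741689/93312000000, min=1313652727/216000000, spread=139854109/746496000
Step 8: max=35014791890251/5598720000000, min=118491228977/19440000000, spread=7114543559/44789760000

Answer: 3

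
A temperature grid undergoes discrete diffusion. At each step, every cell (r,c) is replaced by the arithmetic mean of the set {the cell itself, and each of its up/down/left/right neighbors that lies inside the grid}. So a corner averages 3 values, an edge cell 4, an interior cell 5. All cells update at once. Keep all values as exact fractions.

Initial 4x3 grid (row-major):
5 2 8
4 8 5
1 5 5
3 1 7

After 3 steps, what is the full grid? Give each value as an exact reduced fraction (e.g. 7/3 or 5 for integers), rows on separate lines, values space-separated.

Answer: 4859/1080 73091/14400 3841/720
30883/7200 14237/3000 3209/600
26443/7200 8543/2000 17509/3600
1415/432 2309/600 475/108

Derivation:
After step 1:
  11/3 23/4 5
  9/2 24/5 13/2
  13/4 4 11/2
  5/3 4 13/3
After step 2:
  167/36 1153/240 23/4
  973/240 511/100 109/20
  161/48 431/100 61/12
  107/36 7/2 83/18
After step 3:
  4859/1080 73091/14400 3841/720
  30883/7200 14237/3000 3209/600
  26443/7200 8543/2000 17509/3600
  1415/432 2309/600 475/108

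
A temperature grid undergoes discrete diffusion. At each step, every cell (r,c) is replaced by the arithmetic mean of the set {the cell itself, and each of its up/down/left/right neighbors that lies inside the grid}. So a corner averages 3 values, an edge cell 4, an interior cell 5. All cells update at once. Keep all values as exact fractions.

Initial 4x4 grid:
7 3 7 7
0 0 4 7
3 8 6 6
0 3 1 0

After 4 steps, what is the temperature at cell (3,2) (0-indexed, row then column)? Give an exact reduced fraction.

Answer: 381433/108000

Derivation:
Step 1: cell (3,2) = 5/2
Step 2: cell (3,2) = 77/24
Step 3: cell (3,2) = 12139/3600
Step 4: cell (3,2) = 381433/108000
Full grid after step 4:
  230873/64800 440713/108000 175979/36000 115121/21600
  720641/216000 692579/180000 91561/20000 361333/72000
  222187/72000 69163/20000 719729/180000 937151/216000
  12631/4320 113531/36000 381433/108000 246323/64800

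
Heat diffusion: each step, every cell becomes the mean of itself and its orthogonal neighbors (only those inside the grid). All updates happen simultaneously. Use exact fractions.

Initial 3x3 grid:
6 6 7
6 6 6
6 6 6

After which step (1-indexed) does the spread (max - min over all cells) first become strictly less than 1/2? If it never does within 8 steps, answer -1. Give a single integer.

Step 1: max=19/3, min=6, spread=1/3
  -> spread < 1/2 first at step 1
Step 2: max=113/18, min=6, spread=5/18
Step 3: max=1337/216, min=6, spread=41/216
Step 4: max=79891/12960, min=2171/360, spread=347/2592
Step 5: max=4772537/777600, min=21757/3600, spread=2921/31104
Step 6: max=285764539/46656000, min=2617483/432000, spread=24611/373248
Step 7: max=17114882033/2799360000, min=58976741/9720000, spread=207329/4478976
Step 8: max=1025799552451/167961600000, min=3149201599/518400000, spread=1746635/53747712

Answer: 1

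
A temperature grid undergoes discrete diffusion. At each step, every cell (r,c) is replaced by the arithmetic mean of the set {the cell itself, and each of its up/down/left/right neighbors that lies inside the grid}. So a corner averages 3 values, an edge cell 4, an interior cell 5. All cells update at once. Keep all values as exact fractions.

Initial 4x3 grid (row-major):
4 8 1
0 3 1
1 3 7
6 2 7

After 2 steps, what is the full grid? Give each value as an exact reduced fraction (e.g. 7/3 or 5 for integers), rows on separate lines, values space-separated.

Answer: 10/3 43/12 31/9
23/8 76/25 83/24
107/40 177/50 481/120
10/3 481/120 43/9

Derivation:
After step 1:
  4 4 10/3
  2 3 3
  5/2 16/5 9/2
  3 9/2 16/3
After step 2:
  10/3 43/12 31/9
  23/8 76/25 83/24
  107/40 177/50 481/120
  10/3 481/120 43/9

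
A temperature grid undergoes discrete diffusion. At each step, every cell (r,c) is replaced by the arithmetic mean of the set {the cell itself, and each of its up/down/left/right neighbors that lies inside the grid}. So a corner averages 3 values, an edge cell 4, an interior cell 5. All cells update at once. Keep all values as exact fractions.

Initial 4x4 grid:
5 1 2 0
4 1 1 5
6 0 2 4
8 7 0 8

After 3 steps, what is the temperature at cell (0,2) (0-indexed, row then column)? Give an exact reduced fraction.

Answer: 2731/1440

Derivation:
Step 1: cell (0,2) = 1
Step 2: cell (0,2) = 467/240
Step 3: cell (0,2) = 2731/1440
Full grid after step 3:
  6119/2160 17543/7200 2731/1440 2461/1080
  12409/3600 14957/6000 7417/3000 3511/1440
  191/48 3569/1000 5689/2000 8161/2400
  1717/360 95/24 2309/600 2603/720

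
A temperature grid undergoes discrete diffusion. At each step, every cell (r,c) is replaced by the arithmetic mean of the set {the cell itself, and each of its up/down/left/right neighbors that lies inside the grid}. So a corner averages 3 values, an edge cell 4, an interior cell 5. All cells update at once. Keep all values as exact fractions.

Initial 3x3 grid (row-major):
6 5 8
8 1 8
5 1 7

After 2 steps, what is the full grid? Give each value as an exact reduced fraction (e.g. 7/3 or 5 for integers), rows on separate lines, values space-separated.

Answer: 49/9 86/15 6
103/20 241/50 86/15
79/18 181/40 89/18

Derivation:
After step 1:
  19/3 5 7
  5 23/5 6
  14/3 7/2 16/3
After step 2:
  49/9 86/15 6
  103/20 241/50 86/15
  79/18 181/40 89/18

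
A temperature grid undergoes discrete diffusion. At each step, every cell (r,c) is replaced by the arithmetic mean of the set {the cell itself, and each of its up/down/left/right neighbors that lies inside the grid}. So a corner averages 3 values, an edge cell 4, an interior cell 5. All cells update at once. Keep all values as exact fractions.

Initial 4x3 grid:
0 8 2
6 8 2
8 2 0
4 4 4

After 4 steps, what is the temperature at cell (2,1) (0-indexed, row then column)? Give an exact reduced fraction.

Step 1: cell (2,1) = 22/5
Step 2: cell (2,1) = 201/50
Step 3: cell (2,1) = 2059/500
Step 4: cell (2,1) = 81309/20000
Full grid after step 4:
  306841/64800 1907519/432000 87697/21600
  507521/108000 775831/180000 17329/4500
  492781/108000 81309/20000 97289/27000
  282431/64800 566503/144000 224581/64800

Answer: 81309/20000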